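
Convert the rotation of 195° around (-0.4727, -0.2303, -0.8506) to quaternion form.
-0.1305 - 0.4687i - 0.2283j - 0.8433k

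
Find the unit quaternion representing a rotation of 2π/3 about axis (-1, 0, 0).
0.5 - 0.866i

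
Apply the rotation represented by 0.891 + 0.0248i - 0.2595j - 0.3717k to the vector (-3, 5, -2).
(2.442, 5.341, -1.875)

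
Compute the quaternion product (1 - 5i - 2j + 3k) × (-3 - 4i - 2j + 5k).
-42 + 7i + 17j - 2k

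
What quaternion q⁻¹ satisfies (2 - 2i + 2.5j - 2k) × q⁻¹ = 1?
0.1096 + 0.1096i - 0.137j + 0.1096k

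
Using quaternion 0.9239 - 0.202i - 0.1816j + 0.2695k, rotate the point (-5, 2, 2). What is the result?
(-5.682, -0.76, -0.371)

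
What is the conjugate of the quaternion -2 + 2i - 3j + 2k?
-2 - 2i + 3j - 2k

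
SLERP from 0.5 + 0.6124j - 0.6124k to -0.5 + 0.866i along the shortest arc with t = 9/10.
0.5466 - 0.8291i + 0.0831j - 0.0831k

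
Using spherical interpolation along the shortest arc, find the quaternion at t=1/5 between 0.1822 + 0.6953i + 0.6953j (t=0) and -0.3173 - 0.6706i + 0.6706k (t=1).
0.2311 + 0.7537i + 0.5943j - 0.1594k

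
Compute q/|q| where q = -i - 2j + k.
-0.4082i - 0.8165j + 0.4082k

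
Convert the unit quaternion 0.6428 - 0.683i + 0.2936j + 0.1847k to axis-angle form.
axis = (-0.8916, 0.3833, 0.2411), θ = 100°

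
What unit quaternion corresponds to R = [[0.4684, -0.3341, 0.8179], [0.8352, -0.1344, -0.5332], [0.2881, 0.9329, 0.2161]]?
0.6225 + 0.5888i + 0.2128j + 0.4696k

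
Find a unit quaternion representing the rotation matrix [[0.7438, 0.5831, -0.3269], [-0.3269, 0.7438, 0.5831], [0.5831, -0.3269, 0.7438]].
0.8988 - 0.2531i - 0.2531j - 0.2531k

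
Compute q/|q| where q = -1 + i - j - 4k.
-0.2294 + 0.2294i - 0.2294j - 0.9177k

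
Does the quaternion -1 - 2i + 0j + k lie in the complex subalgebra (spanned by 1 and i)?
No. The quaternion -1 - 2i + k has j-coefficient y = 0 and k-coefficient z = 1, not both zero, so it does not lie in the complex subalgebra spanned by 1 and i.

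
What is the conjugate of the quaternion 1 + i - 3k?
1 - i + 3k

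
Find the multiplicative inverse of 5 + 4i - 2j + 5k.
0.0714 - 0.0571i + 0.0286j - 0.0714k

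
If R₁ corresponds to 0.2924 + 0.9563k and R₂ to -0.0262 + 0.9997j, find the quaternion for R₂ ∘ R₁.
-0.0077 + 0.956i + 0.2923j - 0.0251k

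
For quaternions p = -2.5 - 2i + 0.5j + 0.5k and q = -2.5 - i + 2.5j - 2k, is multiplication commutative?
No: pq = 4 + 5.25i - 12j - 0.75k ≠ 4 + 9.75i - 3j + 8.25k = qp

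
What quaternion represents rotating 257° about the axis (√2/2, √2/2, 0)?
-0.6225 + 0.5534i + 0.5534j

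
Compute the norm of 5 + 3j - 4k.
√50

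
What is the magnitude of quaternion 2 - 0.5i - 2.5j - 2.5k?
4.093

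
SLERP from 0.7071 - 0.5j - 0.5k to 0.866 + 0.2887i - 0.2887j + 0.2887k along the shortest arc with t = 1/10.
0.754 + 0.0332i - 0.4959j - 0.4294k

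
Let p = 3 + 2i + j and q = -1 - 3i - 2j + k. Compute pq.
5 - 10i - 9j + 2k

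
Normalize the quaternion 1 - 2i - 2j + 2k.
0.2774 - 0.5547i - 0.5547j + 0.5547k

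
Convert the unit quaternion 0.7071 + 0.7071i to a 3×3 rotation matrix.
[[1, 0, 0], [0, 0, -1], [0, 1, 0]]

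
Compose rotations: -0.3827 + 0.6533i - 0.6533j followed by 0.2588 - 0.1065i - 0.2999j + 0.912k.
-0.2254 + 0.8056i + 0.5415j - 0.0835k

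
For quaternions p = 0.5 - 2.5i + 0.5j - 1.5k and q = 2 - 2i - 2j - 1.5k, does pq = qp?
No: pq = -5.25 - 9.75i - 0.75j + 2.25k ≠ -5.25 - 2.25i + 0.75j - 9.75k = qp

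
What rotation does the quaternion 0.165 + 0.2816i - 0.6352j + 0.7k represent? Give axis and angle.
axis = (0.2855, -0.644, 0.7097), θ = 161°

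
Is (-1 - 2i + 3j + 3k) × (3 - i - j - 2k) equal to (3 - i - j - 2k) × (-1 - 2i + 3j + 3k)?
No: pq = 4 - 8i + 3j + 16k ≠ 4 - 2i + 17j + 6k = qp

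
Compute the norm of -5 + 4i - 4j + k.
√58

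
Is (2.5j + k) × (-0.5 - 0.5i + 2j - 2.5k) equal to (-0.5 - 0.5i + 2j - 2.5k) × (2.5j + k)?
No: pq = -2.5 - 8.25i - 1.75j + 0.75k ≠ -2.5 + 8.25i - 0.75j - 1.75k = qp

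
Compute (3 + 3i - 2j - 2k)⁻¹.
0.1154 - 0.1154i + 0.0769j + 0.0769k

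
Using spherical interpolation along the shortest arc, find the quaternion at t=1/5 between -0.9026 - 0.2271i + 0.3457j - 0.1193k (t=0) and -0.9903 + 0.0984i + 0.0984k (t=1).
-0.9423 - 0.1643i + 0.2814j - 0.0765k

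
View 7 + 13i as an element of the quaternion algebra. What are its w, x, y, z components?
7 + 13i + 0j + 0k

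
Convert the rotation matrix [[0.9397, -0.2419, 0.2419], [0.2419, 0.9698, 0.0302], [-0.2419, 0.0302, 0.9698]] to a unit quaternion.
0.9848 + 0.1228j + 0.1228k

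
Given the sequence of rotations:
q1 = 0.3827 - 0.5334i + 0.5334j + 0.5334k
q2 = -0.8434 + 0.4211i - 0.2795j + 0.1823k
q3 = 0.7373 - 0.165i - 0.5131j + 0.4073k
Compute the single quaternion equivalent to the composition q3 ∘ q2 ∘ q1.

q2 · q1 = -0.0463 + 0.3647i - 0.8787j - 0.3046k
q3 · q2 · q1 = -0.3008 + 0.7907i - 0.5258j + 0.0887k
-0.3008 + 0.7907i - 0.5258j + 0.0887k


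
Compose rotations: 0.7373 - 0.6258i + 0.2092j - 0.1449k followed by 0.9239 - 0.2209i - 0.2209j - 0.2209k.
0.5572 - 0.6628i + 0.1366j - 0.4812k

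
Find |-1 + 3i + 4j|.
√26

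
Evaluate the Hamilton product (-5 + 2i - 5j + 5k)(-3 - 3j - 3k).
15 + 24i + 36j - 6k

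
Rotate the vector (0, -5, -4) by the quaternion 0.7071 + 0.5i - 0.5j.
(5.328, 0.328, -3.535)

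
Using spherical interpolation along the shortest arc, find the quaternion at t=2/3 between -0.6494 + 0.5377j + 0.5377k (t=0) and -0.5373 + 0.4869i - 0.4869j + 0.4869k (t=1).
-0.688 + 0.3762i - 0.1502j + 0.6021k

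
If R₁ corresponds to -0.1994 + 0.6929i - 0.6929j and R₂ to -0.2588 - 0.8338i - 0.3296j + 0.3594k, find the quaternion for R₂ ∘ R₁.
0.401 + 0.236i + 0.4941j + 0.7345k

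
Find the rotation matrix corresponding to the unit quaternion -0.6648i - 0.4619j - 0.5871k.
[[-0.1161, 0.6141, 0.7806], [0.6141, -0.5733, 0.5424], [0.7806, 0.5424, -0.3106]]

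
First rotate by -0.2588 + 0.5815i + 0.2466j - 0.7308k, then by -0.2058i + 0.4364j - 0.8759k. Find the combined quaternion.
-0.6281 - 0.0497i - 0.7727j - 0.0778k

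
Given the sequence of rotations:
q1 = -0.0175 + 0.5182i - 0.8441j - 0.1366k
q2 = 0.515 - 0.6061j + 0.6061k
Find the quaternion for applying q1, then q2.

q2 · q1 = -0.4378 + 0.8613i - 0.11j + 0.2331k
-0.4378 + 0.8613i - 0.11j + 0.2331k


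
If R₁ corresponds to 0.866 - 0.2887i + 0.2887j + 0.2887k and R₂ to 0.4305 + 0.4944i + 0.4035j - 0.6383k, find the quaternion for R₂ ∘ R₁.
0.5833 + 0.6046i + 0.5153j - 0.1693k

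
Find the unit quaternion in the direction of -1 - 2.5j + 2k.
-0.2981 - 0.7454j + 0.5963k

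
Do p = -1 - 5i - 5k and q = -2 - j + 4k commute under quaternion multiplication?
No: pq = 22 + 5i + 21j + 11k ≠ 22 + 15i - 19j + k = qp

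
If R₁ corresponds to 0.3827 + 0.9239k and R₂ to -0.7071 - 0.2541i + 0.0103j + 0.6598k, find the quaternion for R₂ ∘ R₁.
-0.8802 - 0.0877i + 0.2387j - 0.4008k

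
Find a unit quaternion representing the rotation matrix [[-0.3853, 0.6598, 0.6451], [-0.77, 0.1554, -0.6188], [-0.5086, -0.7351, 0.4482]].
0.5519 - 0.0527i + 0.5226j - 0.6477k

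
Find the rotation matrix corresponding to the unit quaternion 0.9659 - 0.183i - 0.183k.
[[0.933, 0.3535, 0.067], [-0.3535, 0.866, 0.3535], [0.067, -0.3535, 0.933]]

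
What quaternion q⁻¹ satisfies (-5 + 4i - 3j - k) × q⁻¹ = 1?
-0.098 - 0.0784i + 0.0588j + 0.0196k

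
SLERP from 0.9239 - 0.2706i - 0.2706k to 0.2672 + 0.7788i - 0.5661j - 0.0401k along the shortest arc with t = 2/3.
0.6772 + 0.5309i - 0.4817j - 0.1659k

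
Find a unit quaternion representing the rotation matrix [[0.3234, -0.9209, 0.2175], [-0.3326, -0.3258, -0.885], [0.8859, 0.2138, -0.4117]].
0.3827 + 0.7178i - 0.4366j + 0.3843k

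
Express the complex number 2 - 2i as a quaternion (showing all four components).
2 - 2i + 0j + 0k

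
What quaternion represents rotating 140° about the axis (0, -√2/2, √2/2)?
0.342 - 0.6645j + 0.6645k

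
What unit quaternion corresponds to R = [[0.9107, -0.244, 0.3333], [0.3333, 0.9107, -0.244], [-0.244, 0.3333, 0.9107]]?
0.9659 + 0.1494i + 0.1494j + 0.1494k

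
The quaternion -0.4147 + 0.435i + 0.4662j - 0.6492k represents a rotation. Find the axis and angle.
axis = (0.478, 0.5123, -0.7134), θ = 229°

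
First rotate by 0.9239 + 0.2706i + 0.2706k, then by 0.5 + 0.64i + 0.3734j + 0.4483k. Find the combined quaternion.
0.1675 + 0.8276i + 0.2931j + 0.4484k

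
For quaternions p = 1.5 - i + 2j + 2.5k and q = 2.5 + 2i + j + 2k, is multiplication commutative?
No: pq = -1.25 + 2i + 13.5j + 4.25k ≠ -1.25 - i - 0.5j + 14.25k = qp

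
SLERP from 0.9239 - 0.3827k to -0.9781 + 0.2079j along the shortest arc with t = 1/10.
0.9378 - 0.0215j - 0.3466k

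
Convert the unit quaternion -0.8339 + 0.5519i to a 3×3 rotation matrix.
[[1, 0, 0], [0, 0.3908, 0.9205], [0, -0.9205, 0.3908]]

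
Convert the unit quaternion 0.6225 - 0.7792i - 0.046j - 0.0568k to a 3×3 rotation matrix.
[[0.9893, 0.1424, 0.0312], [0.001, -0.2208, 0.9753], [0.1458, -0.9649, -0.2185]]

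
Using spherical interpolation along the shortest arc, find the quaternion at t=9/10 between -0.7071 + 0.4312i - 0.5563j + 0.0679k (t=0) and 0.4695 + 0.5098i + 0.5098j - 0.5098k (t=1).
-0.5294 - 0.4256i - 0.5485j + 0.4877k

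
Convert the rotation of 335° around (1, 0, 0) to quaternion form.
-0.9763 + 0.2164i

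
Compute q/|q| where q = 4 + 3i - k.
0.7845 + 0.5883i - 0.1961k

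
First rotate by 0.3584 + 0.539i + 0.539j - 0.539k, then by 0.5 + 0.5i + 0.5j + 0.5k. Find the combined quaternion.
-0.0903 - 0.0903i + 0.9877j - 0.0903k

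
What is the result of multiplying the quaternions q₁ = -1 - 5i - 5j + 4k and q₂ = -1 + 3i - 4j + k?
-8 + 13i + 26j + 30k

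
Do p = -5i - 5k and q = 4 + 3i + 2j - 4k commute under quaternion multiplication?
No: pq = -5 - 10i - 35j - 30k ≠ -5 - 30i + 35j - 10k = qp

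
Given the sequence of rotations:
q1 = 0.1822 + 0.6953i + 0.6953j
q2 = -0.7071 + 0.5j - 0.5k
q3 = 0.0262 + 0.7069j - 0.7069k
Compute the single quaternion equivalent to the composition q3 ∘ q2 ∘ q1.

q2 · q1 = -0.4765 - 0.144i - 0.7482j - 0.4387k
q3 · q2 · q1 = 0.2063 - 0.8428i - 0.2546j + 0.4271k
0.2063 - 0.8428i - 0.2546j + 0.4271k


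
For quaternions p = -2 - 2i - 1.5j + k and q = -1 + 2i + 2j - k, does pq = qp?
No: pq = 10 - 2.5i - 2.5j ≠ 10 - 1.5i - 2.5j + 2k = qp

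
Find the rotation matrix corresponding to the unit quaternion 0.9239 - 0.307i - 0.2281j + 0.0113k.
[[0.8957, 0.1192, -0.4284], [0.1609, 0.8112, 0.5621], [0.4145, -0.5724, 0.7074]]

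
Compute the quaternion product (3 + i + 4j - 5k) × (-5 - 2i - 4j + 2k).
13 - 23i - 24j + 35k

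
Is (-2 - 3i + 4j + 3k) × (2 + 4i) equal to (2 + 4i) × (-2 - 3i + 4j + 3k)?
No: pq = 8 - 14i + 20j - 10k ≠ 8 - 14i - 4j + 22k = qp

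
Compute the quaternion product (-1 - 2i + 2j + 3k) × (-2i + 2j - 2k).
-2 - 8i - 12j + 2k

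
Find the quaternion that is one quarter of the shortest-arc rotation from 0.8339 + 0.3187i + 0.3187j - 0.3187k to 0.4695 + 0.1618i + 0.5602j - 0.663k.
0.7655 + 0.2879i + 0.3931j - 0.4202k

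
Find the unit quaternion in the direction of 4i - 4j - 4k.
0.5774i - 0.5774j - 0.5774k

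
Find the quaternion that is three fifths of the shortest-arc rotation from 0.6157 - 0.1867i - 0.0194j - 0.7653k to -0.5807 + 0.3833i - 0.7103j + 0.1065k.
0.684 - 0.3482i + 0.4734j - 0.4322k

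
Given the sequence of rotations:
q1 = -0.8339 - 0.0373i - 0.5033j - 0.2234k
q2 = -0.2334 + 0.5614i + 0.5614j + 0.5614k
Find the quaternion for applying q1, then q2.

q2 · q1 = 0.6235 - 0.3023i - 0.2462j - 0.6776k
0.6235 - 0.3023i - 0.2462j - 0.6776k


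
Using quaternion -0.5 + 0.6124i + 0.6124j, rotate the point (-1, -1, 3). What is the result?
(-2.837, 0.837, -1.5)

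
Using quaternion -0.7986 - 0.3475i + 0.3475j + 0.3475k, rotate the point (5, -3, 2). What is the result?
(0.051, -6.161, 0.212)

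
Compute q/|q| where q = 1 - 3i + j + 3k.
0.2236 - 0.6708i + 0.2236j + 0.6708k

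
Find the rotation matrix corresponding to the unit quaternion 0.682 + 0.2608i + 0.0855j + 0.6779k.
[[0.0663, -0.8801, 0.4702], [0.9693, -0.0551, -0.2398], [0.237, 0.4717, 0.8493]]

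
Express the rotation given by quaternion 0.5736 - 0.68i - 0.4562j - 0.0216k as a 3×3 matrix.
[[0.5828, 0.6452, -0.494], [0.5957, 0.0743, 0.7998], [0.5527, -0.7604, -0.341]]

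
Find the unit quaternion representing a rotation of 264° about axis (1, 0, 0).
-0.6691 + 0.7431i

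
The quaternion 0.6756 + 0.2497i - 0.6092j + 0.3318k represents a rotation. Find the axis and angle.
axis = (0.3387, -0.8263, 0.45), θ = 95°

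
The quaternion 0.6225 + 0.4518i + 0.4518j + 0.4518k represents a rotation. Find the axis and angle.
axis = (√3/3, √3/3, √3/3), θ = 103°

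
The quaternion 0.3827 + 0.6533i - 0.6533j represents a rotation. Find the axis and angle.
axis = (√2/2, -√2/2, 0), θ = 3π/4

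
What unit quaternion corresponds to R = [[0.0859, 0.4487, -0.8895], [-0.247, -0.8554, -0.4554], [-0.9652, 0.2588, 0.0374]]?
0.2588 + 0.6899i + 0.0731j - 0.6721k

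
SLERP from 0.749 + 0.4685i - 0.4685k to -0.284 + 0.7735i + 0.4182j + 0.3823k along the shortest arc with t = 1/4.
0.7926 + 0.1381i - 0.1573j - 0.5727k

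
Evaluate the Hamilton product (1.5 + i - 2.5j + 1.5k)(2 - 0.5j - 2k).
4.75 + 7.75i - 3.75j - 0.5k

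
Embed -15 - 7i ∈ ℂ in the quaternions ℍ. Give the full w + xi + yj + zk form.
-15 - 7i + 0j + 0k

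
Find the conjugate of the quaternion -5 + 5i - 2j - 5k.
-5 - 5i + 2j + 5k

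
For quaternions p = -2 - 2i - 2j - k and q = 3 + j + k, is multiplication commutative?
No: pq = -3 - 7i - 6j - 7k ≠ -3 - 5i - 10j - 3k = qp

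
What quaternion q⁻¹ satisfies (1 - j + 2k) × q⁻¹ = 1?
0.1667 + 0.1667j - 0.3333k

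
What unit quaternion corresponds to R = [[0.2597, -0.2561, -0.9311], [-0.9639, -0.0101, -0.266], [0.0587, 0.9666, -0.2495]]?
0.5 + 0.6163i - 0.4949j - 0.3539k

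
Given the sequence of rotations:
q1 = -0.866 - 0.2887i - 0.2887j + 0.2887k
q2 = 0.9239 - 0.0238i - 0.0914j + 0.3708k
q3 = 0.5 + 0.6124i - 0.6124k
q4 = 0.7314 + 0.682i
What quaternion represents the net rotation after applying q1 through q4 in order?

q2 · q1 = -0.9404 - 0.1655i - 0.2878j - 0.0739k
q3 · q2 · q1 = -0.4141 - 0.8349i + 0.0027j + 0.3627k
q4 · q3 · q2 · q1 = 0.2665 - 0.8931i - 0.2454j + 0.2671k
0.2665 - 0.8931i - 0.2454j + 0.2671k


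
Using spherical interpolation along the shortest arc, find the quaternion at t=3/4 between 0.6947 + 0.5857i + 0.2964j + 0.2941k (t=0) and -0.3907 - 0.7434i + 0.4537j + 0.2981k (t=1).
0.5289 + 0.785i - 0.2824j - 0.1557k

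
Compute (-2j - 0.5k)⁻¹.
0.4706j + 0.1176k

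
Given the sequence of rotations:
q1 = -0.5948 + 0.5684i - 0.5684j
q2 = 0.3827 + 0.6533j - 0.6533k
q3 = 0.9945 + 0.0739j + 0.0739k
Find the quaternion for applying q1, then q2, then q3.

q2 · q1 = 0.1437 - 0.1538i - 0.9774j + 0.0172k
q3 · q2 · q1 = 0.2139 - 0.0795i - 0.9728j + 0.0391k
0.2139 - 0.0795i - 0.9728j + 0.0391k


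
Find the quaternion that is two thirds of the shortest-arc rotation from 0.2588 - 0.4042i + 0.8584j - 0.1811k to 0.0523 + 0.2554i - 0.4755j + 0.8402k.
0.0592 - 0.3338i + 0.6611j - 0.6693k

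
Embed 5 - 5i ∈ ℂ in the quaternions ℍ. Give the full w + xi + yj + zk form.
5 - 5i + 0j + 0k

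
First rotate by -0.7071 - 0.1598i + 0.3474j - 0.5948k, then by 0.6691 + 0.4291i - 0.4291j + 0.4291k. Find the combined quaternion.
-0.0003 - 0.3042i + 0.7225j - 0.6209k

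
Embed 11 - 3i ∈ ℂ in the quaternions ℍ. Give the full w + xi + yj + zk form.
11 - 3i + 0j + 0k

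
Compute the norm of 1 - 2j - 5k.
√30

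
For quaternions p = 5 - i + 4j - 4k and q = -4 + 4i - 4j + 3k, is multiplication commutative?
No: pq = 12 + 20i - 49j + 19k ≠ 12 + 28i - 23j + 43k = qp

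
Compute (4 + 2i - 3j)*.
4 - 2i + 3j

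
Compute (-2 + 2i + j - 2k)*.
-2 - 2i - j + 2k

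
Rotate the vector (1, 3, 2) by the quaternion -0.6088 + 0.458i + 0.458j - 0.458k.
(-2.208, 1.736, -2.472)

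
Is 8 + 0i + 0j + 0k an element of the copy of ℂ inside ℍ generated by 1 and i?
Yes. The quaternion 8 has j- and k-coefficients y = z = 0, so it lies in the complex subalgebra spanned by 1 and i.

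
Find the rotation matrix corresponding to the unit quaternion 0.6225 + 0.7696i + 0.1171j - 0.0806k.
[[0.9596, 0.2806, 0.0217], [0.0799, -0.1976, -0.977], [-0.2698, 0.9393, -0.212]]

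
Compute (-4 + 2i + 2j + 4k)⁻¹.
-0.1 - 0.05i - 0.05j - 0.1k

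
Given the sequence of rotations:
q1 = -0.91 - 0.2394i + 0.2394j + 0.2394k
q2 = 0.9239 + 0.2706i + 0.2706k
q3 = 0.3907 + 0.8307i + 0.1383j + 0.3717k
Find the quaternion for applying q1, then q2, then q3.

q2 · q1 = -0.8407 - 0.5322i + 0.0916j + 0.0397k
q3 · q2 · q1 = 0.0862 - 0.9349i - 0.3113j - 0.1473k
0.0862 - 0.9349i - 0.3113j - 0.1473k


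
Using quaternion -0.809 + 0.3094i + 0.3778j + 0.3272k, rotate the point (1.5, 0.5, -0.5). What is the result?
(1.337, -0.52, 0.832)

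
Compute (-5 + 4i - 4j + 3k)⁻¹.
-0.0758 - 0.0606i + 0.0606j - 0.0455k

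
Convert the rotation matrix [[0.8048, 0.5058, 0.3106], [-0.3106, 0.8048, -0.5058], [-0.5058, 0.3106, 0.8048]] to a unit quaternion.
0.9239 + 0.2209i + 0.2209j - 0.2209k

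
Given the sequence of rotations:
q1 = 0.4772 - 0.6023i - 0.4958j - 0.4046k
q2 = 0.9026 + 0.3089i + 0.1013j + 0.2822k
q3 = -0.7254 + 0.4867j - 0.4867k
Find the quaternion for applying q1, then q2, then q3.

q2 · q1 = 0.7812 - 0.2973i - 0.4442j - 0.3227k
q3 · q2 · q1 = -0.5075 - 0.1576i + 0.8471j - 0.0014k
-0.5075 - 0.1576i + 0.8471j - 0.0014k


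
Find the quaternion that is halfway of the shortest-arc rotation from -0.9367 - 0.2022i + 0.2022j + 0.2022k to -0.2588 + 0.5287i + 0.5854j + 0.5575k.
-0.7231 + 0.1975i + 0.4764j + 0.4595k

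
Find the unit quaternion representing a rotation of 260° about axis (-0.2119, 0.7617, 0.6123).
-0.6428 - 0.1623i + 0.5835j + 0.469k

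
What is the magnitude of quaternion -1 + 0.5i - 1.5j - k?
2.121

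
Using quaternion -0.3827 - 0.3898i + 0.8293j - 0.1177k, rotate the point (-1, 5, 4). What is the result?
(-5.452, 1.924, -2.928)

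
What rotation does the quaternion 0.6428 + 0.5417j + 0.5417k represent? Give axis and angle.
axis = (0, √2/2, √2/2), θ = 100°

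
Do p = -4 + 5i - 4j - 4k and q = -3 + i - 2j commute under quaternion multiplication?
No: pq = -1 - 27i + 16j + 6k ≠ -1 - 11i + 24j + 18k = qp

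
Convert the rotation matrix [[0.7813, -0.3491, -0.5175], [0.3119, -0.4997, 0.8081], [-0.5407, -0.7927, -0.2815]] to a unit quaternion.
0.5 - 0.8004i + 0.0116j + 0.3305k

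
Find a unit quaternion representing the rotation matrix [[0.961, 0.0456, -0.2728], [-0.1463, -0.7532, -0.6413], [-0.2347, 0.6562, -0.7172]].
0.3502 + 0.9262i - 0.0272j - 0.137k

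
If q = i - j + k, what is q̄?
-i + j - k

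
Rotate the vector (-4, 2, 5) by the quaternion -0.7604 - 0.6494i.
(-4, -4.625, 2.758)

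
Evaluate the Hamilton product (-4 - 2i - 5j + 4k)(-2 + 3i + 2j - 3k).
36 - i + 8j + 15k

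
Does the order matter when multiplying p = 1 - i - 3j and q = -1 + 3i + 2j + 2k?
Yes: pq = 8 - 2i + 7j + 9k ≠ 8 + 10i + 3j - 5k = qp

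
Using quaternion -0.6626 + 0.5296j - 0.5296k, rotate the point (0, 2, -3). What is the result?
(0.702, 2.561, -2.439)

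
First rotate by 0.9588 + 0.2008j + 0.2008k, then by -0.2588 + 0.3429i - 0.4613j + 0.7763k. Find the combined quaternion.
-0.3114 + 0.0803i - 0.5631j + 0.7612k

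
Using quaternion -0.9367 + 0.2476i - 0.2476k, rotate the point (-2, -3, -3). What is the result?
(0.005, -4.584, -0.995)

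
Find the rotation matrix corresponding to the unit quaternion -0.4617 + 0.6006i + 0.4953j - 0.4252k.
[[0.1478, 0.2023, -0.9681], [0.9876, -0.083, 0.1334], [-0.0534, -0.9758, -0.2121]]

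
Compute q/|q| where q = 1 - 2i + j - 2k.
0.3162 - 0.6325i + 0.3162j - 0.6325k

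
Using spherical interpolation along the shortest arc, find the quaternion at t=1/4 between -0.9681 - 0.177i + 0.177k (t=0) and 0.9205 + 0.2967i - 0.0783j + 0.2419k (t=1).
-0.9745 - 0.2113i + 0.0202j + 0.0723k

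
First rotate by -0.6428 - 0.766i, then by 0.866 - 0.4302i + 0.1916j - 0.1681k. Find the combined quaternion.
-0.8862 - 0.3868i + 0.0056j + 0.2548k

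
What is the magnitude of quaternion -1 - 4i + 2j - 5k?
√46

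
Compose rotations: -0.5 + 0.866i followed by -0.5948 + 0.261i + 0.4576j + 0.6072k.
0.0714 - 0.6456i + 0.297j - 0.6999k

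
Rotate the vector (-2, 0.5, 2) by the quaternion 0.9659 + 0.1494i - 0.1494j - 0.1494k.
(-2.366, 0.634, 1.5)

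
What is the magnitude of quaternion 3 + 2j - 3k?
√22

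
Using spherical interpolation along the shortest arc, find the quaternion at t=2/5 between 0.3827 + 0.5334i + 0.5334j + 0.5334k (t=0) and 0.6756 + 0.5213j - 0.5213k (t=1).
0.6299 + 0.3905i + 0.6604j + 0.1206k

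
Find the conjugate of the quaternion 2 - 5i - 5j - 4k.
2 + 5i + 5j + 4k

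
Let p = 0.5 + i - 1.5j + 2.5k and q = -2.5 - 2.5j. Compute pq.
-5 + 3.75i + 2.5j - 8.75k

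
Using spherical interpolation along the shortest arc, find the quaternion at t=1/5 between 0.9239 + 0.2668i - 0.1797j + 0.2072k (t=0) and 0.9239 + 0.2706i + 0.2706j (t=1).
0.9429 + 0.2731i - 0.0896j + 0.1683k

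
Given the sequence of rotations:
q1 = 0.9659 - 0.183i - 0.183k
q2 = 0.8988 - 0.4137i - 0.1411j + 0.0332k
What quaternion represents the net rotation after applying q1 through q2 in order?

q2 · q1 = 0.7985 - 0.5383i - 0.2181j - 0.1582k
0.7985 - 0.5383i - 0.2181j - 0.1582k


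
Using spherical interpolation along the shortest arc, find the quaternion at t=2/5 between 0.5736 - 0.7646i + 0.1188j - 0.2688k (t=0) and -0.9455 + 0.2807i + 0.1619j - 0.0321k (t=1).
0.7765 - 0.61i + 0.0056j - 0.1577k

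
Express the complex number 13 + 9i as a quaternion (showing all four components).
13 + 9i + 0j + 0k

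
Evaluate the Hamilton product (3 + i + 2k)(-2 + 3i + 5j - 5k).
1 - 3i + 26j - 14k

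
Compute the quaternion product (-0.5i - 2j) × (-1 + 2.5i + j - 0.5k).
3.25 + 1.5i + 1.75j + 4.5k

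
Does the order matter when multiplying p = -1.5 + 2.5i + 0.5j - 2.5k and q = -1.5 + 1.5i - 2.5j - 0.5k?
Yes: pq = -1.5 - 12.5i + 0.5j - 2.5k ≠ -1.5 + 0.5i + 5.5j + 11.5k = qp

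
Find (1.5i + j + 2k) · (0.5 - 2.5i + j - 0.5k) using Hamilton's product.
3.75 - 1.75i - 3.75j + 5k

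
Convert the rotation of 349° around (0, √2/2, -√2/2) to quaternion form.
-0.9954 + 0.0678j - 0.0678k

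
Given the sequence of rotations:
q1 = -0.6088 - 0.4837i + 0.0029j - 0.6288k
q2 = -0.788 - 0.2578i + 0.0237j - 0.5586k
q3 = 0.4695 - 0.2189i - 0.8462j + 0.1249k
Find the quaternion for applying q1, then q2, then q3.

q2 · q1 = 0.0037 + 0.5248i + 0.0914j + 0.8463k
q3 · q2 · q1 = 0.0883 - 0.482i + 0.2906j + 0.8219k
0.0883 - 0.482i + 0.2906j + 0.8219k


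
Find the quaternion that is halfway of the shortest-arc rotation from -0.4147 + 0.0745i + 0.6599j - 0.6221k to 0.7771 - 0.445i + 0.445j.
-0.8179 + 0.3565i + 0.1475j - 0.4269k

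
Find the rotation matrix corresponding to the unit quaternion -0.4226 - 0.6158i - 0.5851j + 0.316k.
[[0.1156, 0.9877, 0.1053], [0.4535, 0.0419, -0.8903], [-0.8837, 0.1507, -0.4431]]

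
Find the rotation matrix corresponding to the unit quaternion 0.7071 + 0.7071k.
[[0, -1, 0], [1, 0, 0], [0, 0, 1]]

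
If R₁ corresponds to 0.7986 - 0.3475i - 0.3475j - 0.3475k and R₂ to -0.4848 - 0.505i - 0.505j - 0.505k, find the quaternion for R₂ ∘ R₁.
-0.9136 - 0.2348i - 0.2348j - 0.2348k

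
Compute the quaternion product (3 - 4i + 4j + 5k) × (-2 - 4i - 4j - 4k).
14 - 56j + 10k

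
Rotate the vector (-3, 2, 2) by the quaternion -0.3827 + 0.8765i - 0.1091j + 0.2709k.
(-1.339, 1.053, -3.755)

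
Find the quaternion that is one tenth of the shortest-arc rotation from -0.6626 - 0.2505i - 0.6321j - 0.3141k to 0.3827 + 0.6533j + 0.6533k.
-0.6414 - 0.2274i - 0.642j - 0.3533k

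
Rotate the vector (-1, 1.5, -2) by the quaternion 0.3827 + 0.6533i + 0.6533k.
(-2.604, -0.561, -0.396)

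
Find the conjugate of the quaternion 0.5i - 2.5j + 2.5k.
-0.5i + 2.5j - 2.5k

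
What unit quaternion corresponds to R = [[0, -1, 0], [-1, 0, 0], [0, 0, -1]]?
-0.7071i + 0.7071j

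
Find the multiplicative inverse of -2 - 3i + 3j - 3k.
-0.0645 + 0.0968i - 0.0968j + 0.0968k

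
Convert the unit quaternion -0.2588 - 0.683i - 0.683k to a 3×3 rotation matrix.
[[0.067, -0.3535, 0.933], [0.3535, -0.866, -0.3535], [0.933, 0.3535, 0.067]]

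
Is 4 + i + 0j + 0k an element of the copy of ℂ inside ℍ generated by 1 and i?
Yes. The quaternion 4 + i has j- and k-coefficients y = z = 0, so it lies in the complex subalgebra spanned by 1 and i.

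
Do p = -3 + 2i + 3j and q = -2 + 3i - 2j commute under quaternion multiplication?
No: pq = 6 - 13i - 13k ≠ 6 - 13i + 13k = qp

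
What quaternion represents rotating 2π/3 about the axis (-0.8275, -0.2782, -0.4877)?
0.5 - 0.7166i - 0.2409j - 0.4224k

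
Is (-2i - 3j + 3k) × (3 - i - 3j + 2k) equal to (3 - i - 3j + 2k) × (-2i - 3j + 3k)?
No: pq = -17 - 3i - 8j + 12k ≠ -17 - 9i - 10j + 6k = qp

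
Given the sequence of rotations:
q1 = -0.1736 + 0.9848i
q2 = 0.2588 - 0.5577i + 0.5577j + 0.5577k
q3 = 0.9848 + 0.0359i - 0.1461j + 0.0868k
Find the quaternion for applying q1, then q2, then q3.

q2 · q1 = 0.5043 + 0.3517i + 0.4524j - 0.646k
q3 · q2 · q1 = 0.6062 + 0.4196i + 0.4256j - 0.5248k
0.6062 + 0.4196i + 0.4256j - 0.5248k


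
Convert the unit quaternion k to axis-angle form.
axis = (0, 0, 1), θ = π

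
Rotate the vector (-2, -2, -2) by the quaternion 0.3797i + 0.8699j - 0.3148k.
(0.58, -1.253, 3.177)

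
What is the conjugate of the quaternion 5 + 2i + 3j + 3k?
5 - 2i - 3j - 3k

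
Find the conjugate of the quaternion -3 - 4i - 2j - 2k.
-3 + 4i + 2j + 2k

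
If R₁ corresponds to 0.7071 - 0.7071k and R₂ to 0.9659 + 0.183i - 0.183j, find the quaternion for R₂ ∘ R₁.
0.683 + 0.2588i - 0.683k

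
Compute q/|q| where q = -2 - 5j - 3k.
-0.3244 - 0.8111j - 0.4867k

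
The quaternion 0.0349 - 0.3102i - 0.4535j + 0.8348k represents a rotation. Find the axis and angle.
axis = (-0.3104, -0.4538, 0.8353), θ = 176°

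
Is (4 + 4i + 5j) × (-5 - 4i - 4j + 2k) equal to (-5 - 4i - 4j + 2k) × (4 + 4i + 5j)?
No: pq = 16 - 26i - 49j + 12k ≠ 16 - 46i - 33j + 4k = qp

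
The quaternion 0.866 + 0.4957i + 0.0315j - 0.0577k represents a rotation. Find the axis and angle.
axis = (0.9913, 0.063, -0.1154), θ = π/3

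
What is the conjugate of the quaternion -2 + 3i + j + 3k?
-2 - 3i - j - 3k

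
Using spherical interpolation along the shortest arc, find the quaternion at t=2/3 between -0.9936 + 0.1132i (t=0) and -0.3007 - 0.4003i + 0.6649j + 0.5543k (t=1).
-0.6747 - 0.2683i + 0.5282j + 0.4403k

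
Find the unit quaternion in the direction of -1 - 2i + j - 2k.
-0.3162 - 0.6325i + 0.3162j - 0.6325k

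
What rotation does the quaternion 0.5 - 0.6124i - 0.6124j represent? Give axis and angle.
axis = (-√2/2, -√2/2, 0), θ = 2π/3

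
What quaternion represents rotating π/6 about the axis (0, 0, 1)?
0.9659 + 0.2588k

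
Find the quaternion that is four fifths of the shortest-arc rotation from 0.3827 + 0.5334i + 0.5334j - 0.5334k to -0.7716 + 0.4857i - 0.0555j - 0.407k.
-0.5993 + 0.5965i + 0.1002j - 0.5244k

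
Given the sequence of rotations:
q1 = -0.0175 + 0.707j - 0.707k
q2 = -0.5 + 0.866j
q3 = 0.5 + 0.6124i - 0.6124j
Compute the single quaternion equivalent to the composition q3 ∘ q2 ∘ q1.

q2 · q1 = -0.6035 - 0.6123i - 0.3687j + 0.3535k
q3 · q2 · q1 = -0.1526 - 0.8922i - 0.0312j - 0.424k
-0.1526 - 0.8922i - 0.0312j - 0.424k


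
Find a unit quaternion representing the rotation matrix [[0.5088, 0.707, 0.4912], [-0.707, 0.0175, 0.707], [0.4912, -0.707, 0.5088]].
0.7133 - 0.4956i - 0.4956k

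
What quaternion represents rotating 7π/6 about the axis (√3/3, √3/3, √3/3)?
-0.2588 + 0.5577i + 0.5577j + 0.5577k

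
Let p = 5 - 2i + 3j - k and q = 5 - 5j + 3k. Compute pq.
43 - 6i - 4j + 20k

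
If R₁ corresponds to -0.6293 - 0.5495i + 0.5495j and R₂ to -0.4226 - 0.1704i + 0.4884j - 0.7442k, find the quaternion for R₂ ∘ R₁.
-0.0961 + 0.7484i - 0.1306j + 0.6431k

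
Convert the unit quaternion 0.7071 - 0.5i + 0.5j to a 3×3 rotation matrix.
[[0.5, -0.5, 0.7071], [-0.5, 0.5, 0.7071], [-0.7071, -0.7071, 0]]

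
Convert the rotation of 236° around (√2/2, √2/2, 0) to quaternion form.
-0.4695 + 0.6243i + 0.6243j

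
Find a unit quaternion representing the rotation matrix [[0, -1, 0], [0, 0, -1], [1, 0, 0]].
0.5 + 0.5i - 0.5j + 0.5k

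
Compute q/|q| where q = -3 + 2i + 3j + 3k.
-0.5388 + 0.3592i + 0.5388j + 0.5388k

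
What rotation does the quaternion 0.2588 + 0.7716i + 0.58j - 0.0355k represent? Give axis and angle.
axis = (0.7988, 0.6005, -0.0368), θ = 5π/6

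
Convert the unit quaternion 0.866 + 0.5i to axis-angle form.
axis = (1, 0, 0), θ = π/3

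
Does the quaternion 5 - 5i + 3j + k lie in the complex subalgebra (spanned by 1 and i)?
No. The quaternion 5 - 5i + 3j + k has j-coefficient y = 3 and k-coefficient z = 1, not both zero, so it does not lie in the complex subalgebra spanned by 1 and i.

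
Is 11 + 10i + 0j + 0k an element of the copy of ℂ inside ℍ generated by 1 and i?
Yes. The quaternion 11 + 10i has j- and k-coefficients y = z = 0, so it lies in the complex subalgebra spanned by 1 and i.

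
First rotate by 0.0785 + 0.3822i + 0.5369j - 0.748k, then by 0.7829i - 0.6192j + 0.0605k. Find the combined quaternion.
0.0785 + 0.4921i + 0.5601j + 0.6617k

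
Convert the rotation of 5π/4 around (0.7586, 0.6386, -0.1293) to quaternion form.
-0.3827 + 0.7009i + 0.59j - 0.1195k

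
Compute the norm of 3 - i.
√10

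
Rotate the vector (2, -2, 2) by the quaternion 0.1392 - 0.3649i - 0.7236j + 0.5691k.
(-3.363, -0.243, 0.796)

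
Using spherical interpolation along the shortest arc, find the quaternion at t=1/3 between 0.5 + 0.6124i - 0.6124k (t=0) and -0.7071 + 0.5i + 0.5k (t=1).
0.6823 + 0.2628i - 0.6822k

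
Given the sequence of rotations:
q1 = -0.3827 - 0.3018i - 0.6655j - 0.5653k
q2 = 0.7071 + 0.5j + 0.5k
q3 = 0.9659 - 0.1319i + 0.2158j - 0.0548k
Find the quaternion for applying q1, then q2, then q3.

q2 · q1 = 0.3448 - 0.1633i - 0.8128j - 0.4402k
q3 · q2 · q1 = 0.4628 - 0.3427i - 0.7598j - 0.3016k
0.4628 - 0.3427i - 0.7598j - 0.3016k


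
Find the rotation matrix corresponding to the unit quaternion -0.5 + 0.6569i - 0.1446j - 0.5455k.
[[0.363, -0.7355, -0.5721], [0.3555, -0.4582, 0.8147], [-0.8613, -0.4991, 0.0951]]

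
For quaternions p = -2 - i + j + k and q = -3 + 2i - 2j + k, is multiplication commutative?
No: pq = 9 + 2i + 4j - 5k ≠ 9 - 4i - 2j - 5k = qp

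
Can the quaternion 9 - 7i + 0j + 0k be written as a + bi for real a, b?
Yes. The quaternion 9 - 7i has j- and k-coefficients y = z = 0, so it lies in the complex subalgebra spanned by 1 and i.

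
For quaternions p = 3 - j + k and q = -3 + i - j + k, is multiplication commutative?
No: pq = -11 + 3i + j + k ≠ -11 + 3i - j - k = qp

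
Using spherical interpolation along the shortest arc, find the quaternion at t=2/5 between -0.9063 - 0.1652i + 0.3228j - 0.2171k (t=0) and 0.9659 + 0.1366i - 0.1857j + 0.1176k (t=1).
-0.9339 - 0.1544i + 0.269j - 0.178k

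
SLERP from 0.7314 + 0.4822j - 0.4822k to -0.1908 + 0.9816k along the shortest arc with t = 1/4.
0.6389 + 0.3853j - 0.6658k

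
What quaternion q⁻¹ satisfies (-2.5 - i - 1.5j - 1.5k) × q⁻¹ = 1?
-0.2128 + 0.0851i + 0.1277j + 0.1277k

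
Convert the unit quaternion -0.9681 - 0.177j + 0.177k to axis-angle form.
axis = (0, -√2/2, √2/2), θ = 331°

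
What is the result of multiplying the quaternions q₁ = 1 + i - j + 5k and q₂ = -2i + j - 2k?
13 - 5i - 7j - 3k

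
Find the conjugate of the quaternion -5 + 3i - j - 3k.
-5 - 3i + j + 3k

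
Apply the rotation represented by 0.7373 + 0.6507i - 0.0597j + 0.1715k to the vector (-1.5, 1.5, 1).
(-1.762, -1.101, 1.088)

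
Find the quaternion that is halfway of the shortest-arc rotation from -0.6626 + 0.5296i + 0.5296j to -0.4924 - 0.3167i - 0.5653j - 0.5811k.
-0.1127 + 0.5603i + 0.7248j + 0.3847k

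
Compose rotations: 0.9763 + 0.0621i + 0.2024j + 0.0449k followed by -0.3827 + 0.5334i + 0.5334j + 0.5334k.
-0.5387 + 0.413i + 0.4525j + 0.5784k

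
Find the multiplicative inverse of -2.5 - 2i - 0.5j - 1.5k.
-0.1961 + 0.1569i + 0.0392j + 0.1176k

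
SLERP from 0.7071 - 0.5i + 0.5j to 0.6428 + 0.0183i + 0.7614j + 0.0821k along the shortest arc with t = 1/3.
0.7137 - 0.3383i + 0.6126j + 0.0289k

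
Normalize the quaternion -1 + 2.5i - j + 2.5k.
-0.2626 + 0.6565i - 0.2626j + 0.6565k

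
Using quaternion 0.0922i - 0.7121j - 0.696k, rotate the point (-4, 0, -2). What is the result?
(4.189, -1.457, 0.576)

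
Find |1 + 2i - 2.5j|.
3.354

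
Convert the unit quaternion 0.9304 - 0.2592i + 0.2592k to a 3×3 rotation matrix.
[[0.8656, -0.4823, -0.1344], [0.4823, 0.7313, 0.4823], [-0.1344, -0.4823, 0.8656]]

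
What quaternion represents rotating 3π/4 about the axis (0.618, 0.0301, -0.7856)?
0.3827 + 0.571i + 0.0278j - 0.7258k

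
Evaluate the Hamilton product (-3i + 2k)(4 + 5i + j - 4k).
23 - 14i - 2j + 5k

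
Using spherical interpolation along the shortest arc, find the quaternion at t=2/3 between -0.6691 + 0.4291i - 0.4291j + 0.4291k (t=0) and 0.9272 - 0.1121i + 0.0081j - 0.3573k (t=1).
-0.8749 + 0.2283i - 0.1566j + 0.3974k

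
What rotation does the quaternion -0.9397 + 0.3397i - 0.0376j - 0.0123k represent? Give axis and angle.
axis = (0.9933, -0.1099, -0.036), θ = 320°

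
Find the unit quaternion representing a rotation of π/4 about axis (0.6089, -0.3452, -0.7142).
0.9239 + 0.233i - 0.1321j - 0.2733k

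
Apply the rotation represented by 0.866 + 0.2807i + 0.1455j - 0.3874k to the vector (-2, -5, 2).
(-5.009, -2.731, 0.672)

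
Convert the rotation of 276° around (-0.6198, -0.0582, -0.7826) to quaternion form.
-0.7431 - 0.4147i - 0.0389j - 0.5237k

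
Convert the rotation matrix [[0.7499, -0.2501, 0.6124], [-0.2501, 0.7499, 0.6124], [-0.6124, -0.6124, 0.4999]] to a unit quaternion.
0.866 - 0.3536i + 0.3536j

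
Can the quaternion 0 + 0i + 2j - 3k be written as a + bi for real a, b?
No. The quaternion 2j - 3k has j-coefficient y = 2 and k-coefficient z = -3, not both zero, so it does not lie in the complex subalgebra spanned by 1 and i.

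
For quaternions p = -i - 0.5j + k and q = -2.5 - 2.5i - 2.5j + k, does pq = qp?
No: pq = -4.75 + 4.5i - 0.25j - 1.25k ≠ -4.75 + 0.5i + 2.75j - 3.75k = qp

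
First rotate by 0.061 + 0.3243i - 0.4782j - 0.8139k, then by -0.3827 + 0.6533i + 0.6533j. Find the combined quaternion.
0.0772 - 0.616i + 0.7546j - 0.2128k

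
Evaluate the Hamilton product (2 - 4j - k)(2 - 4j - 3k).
-15 + 8i - 16j - 8k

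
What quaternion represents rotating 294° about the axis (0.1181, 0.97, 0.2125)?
-0.8387 + 0.0643i + 0.5283j + 0.1157k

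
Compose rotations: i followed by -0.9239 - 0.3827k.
-0.9239i - 0.3827j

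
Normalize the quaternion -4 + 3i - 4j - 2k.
-0.5963 + 0.4472i - 0.5963j - 0.2981k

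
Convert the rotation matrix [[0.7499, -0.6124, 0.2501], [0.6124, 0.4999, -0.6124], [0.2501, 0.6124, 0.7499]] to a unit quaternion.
0.866 + 0.3536i + 0.3536k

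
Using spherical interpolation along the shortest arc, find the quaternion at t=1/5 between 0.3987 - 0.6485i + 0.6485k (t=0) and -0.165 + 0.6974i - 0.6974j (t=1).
0.3804 - 0.721i + 0.1662j + 0.5548k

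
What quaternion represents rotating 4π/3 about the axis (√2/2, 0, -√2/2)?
-0.5 + 0.6124i - 0.6124k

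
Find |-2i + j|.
√5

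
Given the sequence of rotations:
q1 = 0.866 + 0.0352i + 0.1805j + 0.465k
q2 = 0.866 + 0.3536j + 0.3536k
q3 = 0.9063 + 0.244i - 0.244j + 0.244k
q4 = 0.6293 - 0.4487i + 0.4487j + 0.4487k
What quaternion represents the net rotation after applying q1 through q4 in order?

q2 · q1 = 0.5217 + 0.1311i + 0.475j + 0.6965k
q3 · q2 · q1 = 0.3868 - 0.0397i + 0.1652j + 0.9064k
q4 · q3 · q2 · q1 = -0.2552 + 0.134i + 0.6664j + 0.6876k
-0.2552 + 0.134i + 0.6664j + 0.6876k


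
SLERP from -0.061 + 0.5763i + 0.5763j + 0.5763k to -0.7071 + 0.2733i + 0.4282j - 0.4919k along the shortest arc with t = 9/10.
-0.6923 + 0.3461i + 0.4959j - 0.3937k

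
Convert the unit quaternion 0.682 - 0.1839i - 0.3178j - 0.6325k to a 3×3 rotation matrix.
[[-0.0021, 0.9796, -0.2008], [-0.7458, 0.1322, 0.6529], [0.6661, 0.1512, 0.7304]]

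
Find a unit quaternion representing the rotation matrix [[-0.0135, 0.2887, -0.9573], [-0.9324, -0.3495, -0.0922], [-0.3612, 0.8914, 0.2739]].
-0.4772 - 0.5153i + 0.3123j + 0.6397k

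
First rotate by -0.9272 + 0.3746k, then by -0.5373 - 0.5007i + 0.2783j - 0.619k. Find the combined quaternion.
0.7301 + 0.5685i - 0.0705j + 0.3727k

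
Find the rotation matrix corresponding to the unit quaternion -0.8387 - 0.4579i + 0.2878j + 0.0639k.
[[0.8262, -0.1564, -0.5413], [-0.3708, 0.5725, -0.7313], [0.4242, 0.8049, 0.415]]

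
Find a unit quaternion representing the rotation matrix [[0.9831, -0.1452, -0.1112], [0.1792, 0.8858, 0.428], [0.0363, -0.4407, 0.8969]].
0.9703 - 0.2238i - 0.038j + 0.0836k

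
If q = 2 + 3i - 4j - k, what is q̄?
2 - 3i + 4j + k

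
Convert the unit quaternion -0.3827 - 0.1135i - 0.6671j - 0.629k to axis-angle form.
axis = (-0.1229, -0.7221, -0.6808), θ = 5π/4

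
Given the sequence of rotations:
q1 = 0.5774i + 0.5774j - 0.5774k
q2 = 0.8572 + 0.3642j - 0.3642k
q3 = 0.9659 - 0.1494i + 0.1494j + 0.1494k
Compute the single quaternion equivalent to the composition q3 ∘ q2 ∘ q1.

q2 · q1 = -0.4206 + 0.4949i + 0.2847j - 0.7052k
q3 · q2 · q1 = -0.2695 + 0.393i + 0.1807j - 0.8605k
-0.2695 + 0.393i + 0.1807j - 0.8605k


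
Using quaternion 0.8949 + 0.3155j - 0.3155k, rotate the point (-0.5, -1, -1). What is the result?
(-1.43, -0.319, -0.319)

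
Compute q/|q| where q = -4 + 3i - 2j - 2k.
-0.6963 + 0.5222i - 0.3482j - 0.3482k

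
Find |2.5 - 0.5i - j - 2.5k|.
3.708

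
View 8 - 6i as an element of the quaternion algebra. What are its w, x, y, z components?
8 - 6i + 0j + 0k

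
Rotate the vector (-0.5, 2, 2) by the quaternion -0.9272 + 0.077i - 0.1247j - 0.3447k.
(-1.326, 1.649, 1.943)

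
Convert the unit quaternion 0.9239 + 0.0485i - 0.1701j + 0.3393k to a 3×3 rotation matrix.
[[0.7119, -0.6435, -0.2814], [0.6105, 0.765, -0.205], [0.3472, -0.0258, 0.9374]]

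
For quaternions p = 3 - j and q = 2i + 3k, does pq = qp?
No: pq = 3i + 11k ≠ 9i + 7k = qp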